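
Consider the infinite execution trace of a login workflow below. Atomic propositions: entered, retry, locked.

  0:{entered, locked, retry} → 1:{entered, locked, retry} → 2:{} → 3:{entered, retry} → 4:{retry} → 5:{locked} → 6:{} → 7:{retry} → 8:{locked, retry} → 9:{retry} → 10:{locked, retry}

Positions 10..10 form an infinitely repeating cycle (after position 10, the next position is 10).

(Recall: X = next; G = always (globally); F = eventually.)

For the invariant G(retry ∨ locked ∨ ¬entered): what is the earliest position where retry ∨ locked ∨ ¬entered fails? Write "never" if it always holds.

never

retry ∨ locked ∨ ¬entered holds at every position 0..10, and those are all the positions the trace ever visits, so the invariant G(retry ∨ locked ∨ ¬entered) is never violated.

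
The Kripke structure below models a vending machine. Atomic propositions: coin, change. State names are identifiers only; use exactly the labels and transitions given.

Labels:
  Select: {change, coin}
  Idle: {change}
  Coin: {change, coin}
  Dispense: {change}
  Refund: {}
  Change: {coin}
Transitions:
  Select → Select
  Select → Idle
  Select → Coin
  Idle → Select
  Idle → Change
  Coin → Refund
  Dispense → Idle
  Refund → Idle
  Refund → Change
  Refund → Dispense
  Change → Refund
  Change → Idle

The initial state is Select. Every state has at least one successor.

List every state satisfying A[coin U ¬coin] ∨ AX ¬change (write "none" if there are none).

{Idle, Coin, Dispense, Refund, Change}

States satisfying coin: {Select, Coin, Change}.
States satisfying ¬coin: {Idle, Dispense, Refund}.
States satisfying A[coin U ¬coin]: {Idle, Coin, Dispense, Refund, Change}.
States satisfying ¬change: {Refund, Change}.
States satisfying AX ¬change: {Coin}.
States satisfying A[coin U ¬coin] ∨ AX ¬change: {Idle, Coin, Dispense, Refund, Change}.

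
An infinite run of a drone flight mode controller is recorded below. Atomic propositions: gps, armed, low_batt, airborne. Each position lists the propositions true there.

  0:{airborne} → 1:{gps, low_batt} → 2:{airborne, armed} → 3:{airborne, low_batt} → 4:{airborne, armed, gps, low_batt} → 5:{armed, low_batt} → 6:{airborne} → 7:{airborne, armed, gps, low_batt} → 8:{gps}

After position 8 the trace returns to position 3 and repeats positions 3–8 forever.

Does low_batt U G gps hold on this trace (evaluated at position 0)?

Does not hold

Walking from position 0: at position 0, G gps has not yet held and low_batt fails, so low_batt U G gps is false.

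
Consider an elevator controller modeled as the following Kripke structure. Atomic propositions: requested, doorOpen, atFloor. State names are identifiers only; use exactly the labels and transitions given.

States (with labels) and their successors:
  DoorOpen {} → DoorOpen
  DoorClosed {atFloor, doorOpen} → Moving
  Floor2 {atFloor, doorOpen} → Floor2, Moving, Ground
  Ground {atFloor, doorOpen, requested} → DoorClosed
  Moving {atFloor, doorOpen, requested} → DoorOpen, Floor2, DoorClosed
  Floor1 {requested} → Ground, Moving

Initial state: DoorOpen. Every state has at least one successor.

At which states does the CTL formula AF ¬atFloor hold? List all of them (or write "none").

States satisfying ¬atFloor: {DoorOpen, Floor1}.
States satisfying AF ¬atFloor: {DoorOpen, Floor1}.

{DoorOpen, Floor1}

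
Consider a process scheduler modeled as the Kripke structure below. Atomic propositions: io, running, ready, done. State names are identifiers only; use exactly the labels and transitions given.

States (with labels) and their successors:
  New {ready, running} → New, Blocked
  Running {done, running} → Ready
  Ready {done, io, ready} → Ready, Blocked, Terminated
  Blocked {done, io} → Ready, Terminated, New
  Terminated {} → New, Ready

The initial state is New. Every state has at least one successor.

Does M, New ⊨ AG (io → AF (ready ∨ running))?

States satisfying io → AF (ready ∨ running): {New, Running, Ready, Blocked, Terminated}.
States satisfying AG (io → AF (ready ∨ running)): {New, Running, Ready, Blocked, Terminated}.
Every state reachable from New satisfies io → AF (ready ∨ running).
New ∈ Sat(AG (io → AF (ready ∨ running))).

Satisfied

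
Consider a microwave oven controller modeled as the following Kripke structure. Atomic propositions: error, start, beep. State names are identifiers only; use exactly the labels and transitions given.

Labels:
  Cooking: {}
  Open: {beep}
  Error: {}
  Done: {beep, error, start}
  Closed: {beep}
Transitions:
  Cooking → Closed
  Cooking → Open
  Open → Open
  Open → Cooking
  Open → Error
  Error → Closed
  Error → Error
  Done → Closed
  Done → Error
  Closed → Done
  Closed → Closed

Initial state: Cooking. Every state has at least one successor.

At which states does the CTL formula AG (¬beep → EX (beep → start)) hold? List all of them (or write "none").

States satisfying ¬beep → EX (beep → start): {Open, Error, Done, Closed}.
States satisfying AG (¬beep → EX (beep → start)): {Error, Done, Closed}.

{Error, Done, Closed}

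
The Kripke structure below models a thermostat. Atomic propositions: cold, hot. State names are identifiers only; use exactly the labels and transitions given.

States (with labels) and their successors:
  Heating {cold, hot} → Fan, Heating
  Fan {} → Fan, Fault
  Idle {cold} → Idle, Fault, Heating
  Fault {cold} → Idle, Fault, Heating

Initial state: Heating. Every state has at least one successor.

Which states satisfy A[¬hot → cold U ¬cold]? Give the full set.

{Fan}

States satisfying ¬hot → cold: {Heating, Idle, Fault}.
States satisfying ¬cold: {Fan}.
States satisfying A[¬hot → cold U ¬cold]: {Fan}.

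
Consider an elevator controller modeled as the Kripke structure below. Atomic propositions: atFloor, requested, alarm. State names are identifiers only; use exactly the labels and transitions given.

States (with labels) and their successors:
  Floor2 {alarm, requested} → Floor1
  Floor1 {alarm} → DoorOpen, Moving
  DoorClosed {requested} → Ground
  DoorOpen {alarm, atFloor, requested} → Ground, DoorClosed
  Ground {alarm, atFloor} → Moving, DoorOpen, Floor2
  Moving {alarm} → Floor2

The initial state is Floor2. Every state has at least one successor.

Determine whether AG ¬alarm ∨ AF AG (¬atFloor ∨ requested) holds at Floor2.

States satisfying ¬alarm: {DoorClosed}.
States satisfying AG ¬alarm: ∅.
States satisfying AG (¬atFloor ∨ requested): ∅.
States satisfying AF AG (¬atFloor ∨ requested): ∅.
States satisfying AG ¬alarm ∨ AF AG (¬atFloor ∨ requested): ∅.
Floor2 ∉ Sat(AG ¬alarm ∨ AF AG (¬atFloor ∨ requested)).

No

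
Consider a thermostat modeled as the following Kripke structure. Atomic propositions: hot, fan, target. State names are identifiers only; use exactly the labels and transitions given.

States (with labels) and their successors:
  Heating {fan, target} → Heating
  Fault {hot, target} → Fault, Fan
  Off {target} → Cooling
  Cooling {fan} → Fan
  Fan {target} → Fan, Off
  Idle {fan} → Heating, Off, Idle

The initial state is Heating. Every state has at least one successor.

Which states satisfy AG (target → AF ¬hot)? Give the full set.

States satisfying target → AF ¬hot: {Heating, Off, Cooling, Fan, Idle}.
States satisfying AG (target → AF ¬hot): {Heating, Off, Cooling, Fan, Idle}.

{Heating, Off, Cooling, Fan, Idle}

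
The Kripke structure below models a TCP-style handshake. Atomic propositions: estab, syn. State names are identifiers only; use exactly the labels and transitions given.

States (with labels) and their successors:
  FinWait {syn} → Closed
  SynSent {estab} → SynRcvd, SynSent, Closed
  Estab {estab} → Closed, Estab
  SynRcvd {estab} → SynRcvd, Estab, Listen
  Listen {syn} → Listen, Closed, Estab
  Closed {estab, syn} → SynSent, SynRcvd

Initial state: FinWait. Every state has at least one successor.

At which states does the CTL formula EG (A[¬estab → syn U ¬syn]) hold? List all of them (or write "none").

States satisfying A[¬estab → syn U ¬syn]: {FinWait, SynSent, Estab, SynRcvd, Closed}.
States satisfying EG (A[¬estab → syn U ¬syn]): {FinWait, SynSent, Estab, SynRcvd, Closed}.

{FinWait, SynSent, Estab, SynRcvd, Closed}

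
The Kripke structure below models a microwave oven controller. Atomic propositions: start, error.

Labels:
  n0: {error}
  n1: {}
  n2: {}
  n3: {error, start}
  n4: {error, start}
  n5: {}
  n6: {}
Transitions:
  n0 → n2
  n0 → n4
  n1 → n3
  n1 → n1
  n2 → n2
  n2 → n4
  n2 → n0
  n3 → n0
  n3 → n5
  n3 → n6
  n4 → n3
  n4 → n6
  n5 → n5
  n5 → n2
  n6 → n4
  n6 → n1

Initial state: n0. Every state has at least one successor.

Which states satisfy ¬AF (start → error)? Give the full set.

States satisfying start → error: {n0, n1, n2, n3, n4, n5, n6}.
States satisfying AF (start → error): {n0, n1, n2, n3, n4, n5, n6}.
States satisfying ¬AF (start → error): ∅.

none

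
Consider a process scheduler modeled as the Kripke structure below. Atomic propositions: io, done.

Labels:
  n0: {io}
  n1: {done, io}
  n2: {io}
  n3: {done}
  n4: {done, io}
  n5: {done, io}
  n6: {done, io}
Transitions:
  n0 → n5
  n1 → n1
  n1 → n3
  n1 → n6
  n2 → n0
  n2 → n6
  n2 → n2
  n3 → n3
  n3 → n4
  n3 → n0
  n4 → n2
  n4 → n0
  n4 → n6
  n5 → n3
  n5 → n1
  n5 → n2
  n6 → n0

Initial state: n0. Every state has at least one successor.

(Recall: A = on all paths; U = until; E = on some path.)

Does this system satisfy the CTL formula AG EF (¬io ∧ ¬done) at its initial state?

Violated

States satisfying EF (¬io ∧ ¬done): ∅.
States satisfying AG EF (¬io ∧ ¬done): ∅.
n0 is reachable from n0 and violates EF (¬io ∧ ¬done), so AG fails at n0.
n0 ∉ Sat(AG EF (¬io ∧ ¬done)).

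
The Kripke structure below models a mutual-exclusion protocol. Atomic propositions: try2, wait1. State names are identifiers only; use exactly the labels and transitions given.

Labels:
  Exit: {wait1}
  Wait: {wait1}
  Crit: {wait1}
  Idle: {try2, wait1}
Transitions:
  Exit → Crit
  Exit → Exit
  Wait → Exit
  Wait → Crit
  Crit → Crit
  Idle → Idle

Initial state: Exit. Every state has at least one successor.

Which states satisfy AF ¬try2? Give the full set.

{Exit, Wait, Crit}

States satisfying ¬try2: {Exit, Wait, Crit}.
States satisfying AF ¬try2: {Exit, Wait, Crit}.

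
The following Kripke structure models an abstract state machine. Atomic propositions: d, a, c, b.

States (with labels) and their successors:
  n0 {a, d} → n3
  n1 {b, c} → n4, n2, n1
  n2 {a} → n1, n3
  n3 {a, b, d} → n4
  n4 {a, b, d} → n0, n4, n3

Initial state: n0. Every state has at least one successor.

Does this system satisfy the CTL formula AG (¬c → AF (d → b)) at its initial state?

States satisfying ¬c → AF (d → b): {n0, n1, n2, n3, n4}.
States satisfying AG (¬c → AF (d → b)): {n0, n1, n2, n3, n4}.
Every state reachable from n0 satisfies ¬c → AF (d → b).
n0 ∈ Sat(AG (¬c → AF (d → b))).

Yes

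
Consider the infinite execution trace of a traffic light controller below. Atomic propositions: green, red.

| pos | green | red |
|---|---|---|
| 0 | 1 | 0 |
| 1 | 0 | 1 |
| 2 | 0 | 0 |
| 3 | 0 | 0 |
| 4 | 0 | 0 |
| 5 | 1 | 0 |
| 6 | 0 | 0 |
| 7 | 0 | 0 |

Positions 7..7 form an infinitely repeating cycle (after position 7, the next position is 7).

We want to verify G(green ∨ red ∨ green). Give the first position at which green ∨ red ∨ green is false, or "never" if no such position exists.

Check green ∨ red ∨ green at each position in order: 0 ✓, 1 ✓.
At position 2 the labels are {}, so green ∨ red ∨ green is false there. This is the first violation.

2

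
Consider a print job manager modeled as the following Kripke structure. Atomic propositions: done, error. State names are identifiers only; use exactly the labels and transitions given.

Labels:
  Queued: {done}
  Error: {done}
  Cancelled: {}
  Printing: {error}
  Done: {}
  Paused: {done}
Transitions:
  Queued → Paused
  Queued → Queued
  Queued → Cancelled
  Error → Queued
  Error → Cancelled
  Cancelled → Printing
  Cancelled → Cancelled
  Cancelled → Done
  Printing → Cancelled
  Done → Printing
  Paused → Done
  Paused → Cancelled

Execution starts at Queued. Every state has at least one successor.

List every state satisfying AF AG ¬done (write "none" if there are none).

States satisfying AG ¬done: {Cancelled, Printing, Done}.
States satisfying AF AG ¬done: {Cancelled, Printing, Done, Paused}.

{Cancelled, Printing, Done, Paused}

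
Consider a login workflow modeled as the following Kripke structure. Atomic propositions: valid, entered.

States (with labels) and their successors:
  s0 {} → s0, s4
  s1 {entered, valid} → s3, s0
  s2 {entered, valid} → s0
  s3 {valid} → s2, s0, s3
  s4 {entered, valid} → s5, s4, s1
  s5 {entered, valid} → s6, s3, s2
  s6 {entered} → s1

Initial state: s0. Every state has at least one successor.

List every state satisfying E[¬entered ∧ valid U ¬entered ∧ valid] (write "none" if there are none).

{s3}

States satisfying ¬entered ∧ valid: {s3}.
States satisfying E[¬entered ∧ valid U ¬entered ∧ valid]: {s3}.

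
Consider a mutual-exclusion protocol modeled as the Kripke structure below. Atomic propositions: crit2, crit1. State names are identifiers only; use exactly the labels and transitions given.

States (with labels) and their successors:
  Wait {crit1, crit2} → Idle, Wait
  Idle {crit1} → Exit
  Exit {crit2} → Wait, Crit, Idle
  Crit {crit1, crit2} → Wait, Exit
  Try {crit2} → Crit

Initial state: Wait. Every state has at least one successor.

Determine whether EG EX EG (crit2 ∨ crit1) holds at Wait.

States satisfying EX EG (crit2 ∨ crit1): {Wait, Idle, Exit, Crit, Try}.
States satisfying EG EX EG (crit2 ∨ crit1): {Wait, Idle, Exit, Crit, Try}.
Wait ∈ Sat(EG EX EG (crit2 ∨ crit1)).

Satisfied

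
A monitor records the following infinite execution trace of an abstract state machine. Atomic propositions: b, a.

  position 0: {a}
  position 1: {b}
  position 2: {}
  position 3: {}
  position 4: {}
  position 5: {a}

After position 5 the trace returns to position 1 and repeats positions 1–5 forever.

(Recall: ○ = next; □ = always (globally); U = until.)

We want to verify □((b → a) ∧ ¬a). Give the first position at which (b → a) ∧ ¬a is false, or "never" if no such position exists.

At position 0 the labels are {a}, so (b → a) ∧ ¬a is false there. This is the first violation.

0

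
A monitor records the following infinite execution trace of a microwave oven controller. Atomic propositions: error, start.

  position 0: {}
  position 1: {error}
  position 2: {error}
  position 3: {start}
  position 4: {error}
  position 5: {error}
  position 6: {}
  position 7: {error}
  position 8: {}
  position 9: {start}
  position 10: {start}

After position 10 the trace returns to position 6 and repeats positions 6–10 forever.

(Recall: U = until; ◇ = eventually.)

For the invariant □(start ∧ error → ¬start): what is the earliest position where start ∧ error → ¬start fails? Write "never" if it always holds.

start ∧ error → ¬start holds at every position 0..10, and those are all the positions the trace ever visits, so the invariant □(start ∧ error → ¬start) is never violated.

never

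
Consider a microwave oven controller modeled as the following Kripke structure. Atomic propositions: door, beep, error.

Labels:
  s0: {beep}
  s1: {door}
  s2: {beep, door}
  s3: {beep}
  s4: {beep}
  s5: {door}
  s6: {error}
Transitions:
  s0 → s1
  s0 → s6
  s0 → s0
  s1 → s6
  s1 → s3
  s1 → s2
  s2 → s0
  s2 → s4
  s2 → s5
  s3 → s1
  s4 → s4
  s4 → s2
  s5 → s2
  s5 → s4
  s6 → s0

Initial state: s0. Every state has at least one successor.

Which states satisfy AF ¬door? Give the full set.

{s0, s3, s4, s6}

States satisfying ¬door: {s0, s3, s4, s6}.
States satisfying AF ¬door: {s0, s3, s4, s6}.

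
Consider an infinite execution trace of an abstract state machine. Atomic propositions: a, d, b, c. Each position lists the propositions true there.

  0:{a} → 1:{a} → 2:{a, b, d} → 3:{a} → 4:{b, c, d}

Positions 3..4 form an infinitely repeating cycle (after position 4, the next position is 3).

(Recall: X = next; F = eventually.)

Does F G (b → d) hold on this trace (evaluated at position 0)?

G (b → d) holds at position 0, which is reachable from 0, so F G (b → d) holds.

Satisfied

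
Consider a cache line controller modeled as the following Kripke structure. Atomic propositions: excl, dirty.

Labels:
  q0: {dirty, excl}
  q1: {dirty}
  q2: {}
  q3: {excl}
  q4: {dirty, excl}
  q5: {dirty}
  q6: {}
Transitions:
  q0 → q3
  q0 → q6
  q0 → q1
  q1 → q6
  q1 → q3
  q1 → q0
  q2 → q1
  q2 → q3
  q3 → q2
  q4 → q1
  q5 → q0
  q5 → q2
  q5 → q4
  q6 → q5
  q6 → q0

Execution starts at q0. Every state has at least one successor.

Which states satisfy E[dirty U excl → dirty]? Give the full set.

{q0, q1, q2, q4, q5, q6}

States satisfying dirty: {q0, q1, q4, q5}.
States satisfying excl → dirty: {q0, q1, q2, q4, q5, q6}.
States satisfying E[dirty U excl → dirty]: {q0, q1, q2, q4, q5, q6}.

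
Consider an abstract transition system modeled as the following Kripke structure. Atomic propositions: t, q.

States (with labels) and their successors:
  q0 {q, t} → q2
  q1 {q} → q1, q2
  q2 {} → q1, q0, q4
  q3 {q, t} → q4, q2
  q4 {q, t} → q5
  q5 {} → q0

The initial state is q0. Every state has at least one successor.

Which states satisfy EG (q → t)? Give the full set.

{q0, q2, q3, q4, q5}

States satisfying q → t: {q0, q2, q3, q4, q5}.
States satisfying EG (q → t): {q0, q2, q3, q4, q5}.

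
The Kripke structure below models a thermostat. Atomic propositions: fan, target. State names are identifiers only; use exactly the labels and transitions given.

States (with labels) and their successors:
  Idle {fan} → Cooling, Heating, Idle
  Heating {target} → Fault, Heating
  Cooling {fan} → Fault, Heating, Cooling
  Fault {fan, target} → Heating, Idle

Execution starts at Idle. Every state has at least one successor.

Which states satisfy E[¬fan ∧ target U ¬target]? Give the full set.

States satisfying ¬fan ∧ target: {Heating}.
States satisfying ¬target: {Idle, Cooling}.
States satisfying E[¬fan ∧ target U ¬target]: {Idle, Cooling}.

{Idle, Cooling}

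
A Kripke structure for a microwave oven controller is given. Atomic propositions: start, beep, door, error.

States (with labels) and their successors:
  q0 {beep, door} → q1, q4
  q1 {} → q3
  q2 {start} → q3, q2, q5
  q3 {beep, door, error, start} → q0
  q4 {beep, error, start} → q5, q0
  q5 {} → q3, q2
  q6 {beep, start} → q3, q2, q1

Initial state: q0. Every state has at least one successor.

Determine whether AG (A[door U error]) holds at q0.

States satisfying A[door U error]: {q3, q4}.
States satisfying AG (A[door U error]): ∅.
q0 is reachable from q0 and violates A[door U error], so AG fails at q0.
q0 ∉ Sat(AG (A[door U error])).

Does not hold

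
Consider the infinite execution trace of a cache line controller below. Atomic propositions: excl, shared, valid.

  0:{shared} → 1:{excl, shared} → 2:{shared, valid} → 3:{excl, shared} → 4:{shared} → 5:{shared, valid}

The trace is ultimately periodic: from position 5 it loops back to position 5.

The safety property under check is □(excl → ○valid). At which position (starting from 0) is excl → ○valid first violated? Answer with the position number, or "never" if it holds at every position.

Check excl → ○valid at each position in order: 0 ✓, 1 ✓, 2 ✓.
At position 3 the labels are {excl, shared} and the next position 4 has {shared}, so excl → ○valid is false there. This is the first violation.

3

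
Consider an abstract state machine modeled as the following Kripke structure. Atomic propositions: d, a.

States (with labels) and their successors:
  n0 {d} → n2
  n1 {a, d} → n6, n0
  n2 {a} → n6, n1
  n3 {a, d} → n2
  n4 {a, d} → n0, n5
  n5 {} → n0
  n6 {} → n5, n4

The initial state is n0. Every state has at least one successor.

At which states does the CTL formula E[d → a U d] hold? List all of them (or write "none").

{n0, n1, n2, n3, n4, n5, n6}

States satisfying d → a: {n1, n2, n3, n4, n5, n6}.
States satisfying d: {n0, n1, n3, n4}.
States satisfying E[d → a U d]: {n0, n1, n2, n3, n4, n5, n6}.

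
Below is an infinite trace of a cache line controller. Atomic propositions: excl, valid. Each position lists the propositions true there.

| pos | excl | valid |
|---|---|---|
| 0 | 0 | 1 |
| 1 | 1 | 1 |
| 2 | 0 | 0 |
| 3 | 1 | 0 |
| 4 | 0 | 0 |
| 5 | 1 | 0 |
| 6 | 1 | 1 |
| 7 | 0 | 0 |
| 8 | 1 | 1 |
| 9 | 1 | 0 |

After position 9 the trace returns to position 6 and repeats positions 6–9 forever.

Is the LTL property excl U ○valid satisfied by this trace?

Walking from position 0: ○valid first holds at position 0, and excl holds at every earlier position along the way, so excl U ○valid holds.

Yes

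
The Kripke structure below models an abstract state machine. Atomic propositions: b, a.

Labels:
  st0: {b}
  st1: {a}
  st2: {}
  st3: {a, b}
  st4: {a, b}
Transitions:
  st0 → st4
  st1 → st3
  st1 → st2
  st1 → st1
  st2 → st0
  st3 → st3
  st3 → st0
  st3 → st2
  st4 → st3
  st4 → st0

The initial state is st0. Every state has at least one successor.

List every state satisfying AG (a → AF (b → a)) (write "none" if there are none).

{st0, st1, st2, st3, st4}

States satisfying a → AF (b → a): {st0, st1, st2, st3, st4}.
States satisfying AG (a → AF (b → a)): {st0, st1, st2, st3, st4}.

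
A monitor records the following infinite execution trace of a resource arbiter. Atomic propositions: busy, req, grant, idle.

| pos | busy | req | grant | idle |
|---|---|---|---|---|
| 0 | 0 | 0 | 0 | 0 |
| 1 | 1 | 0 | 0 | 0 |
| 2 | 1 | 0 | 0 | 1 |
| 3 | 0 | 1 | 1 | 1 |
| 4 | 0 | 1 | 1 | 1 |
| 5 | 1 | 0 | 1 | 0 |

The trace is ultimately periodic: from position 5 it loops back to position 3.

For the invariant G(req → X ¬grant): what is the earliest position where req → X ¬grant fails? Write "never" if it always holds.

Check req → X ¬grant at each position in order: 0 ✓, 1 ✓, 2 ✓.
At position 3 the labels are {grant, idle, req} and the next position 4 has {grant, idle, req}, so req → X ¬grant is false there. This is the first violation.

3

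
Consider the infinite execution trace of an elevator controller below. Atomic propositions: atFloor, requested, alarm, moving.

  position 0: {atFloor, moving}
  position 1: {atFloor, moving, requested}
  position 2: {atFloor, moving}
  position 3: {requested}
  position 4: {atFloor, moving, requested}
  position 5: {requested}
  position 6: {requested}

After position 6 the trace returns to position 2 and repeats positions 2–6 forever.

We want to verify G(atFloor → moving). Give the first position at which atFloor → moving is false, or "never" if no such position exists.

never

atFloor → moving holds at every position 0..6, and those are all the positions the trace ever visits, so the invariant G(atFloor → moving) is never violated.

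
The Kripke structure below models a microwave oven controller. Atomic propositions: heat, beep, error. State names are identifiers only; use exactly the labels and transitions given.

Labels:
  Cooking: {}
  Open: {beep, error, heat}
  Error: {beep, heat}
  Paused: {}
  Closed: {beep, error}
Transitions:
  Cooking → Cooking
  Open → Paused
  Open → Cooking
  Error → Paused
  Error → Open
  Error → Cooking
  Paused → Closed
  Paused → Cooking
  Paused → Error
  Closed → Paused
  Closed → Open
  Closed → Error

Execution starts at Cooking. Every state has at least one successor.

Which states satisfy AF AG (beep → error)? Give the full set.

{Cooking}

States satisfying AG (beep → error): {Cooking}.
States satisfying AF AG (beep → error): {Cooking}.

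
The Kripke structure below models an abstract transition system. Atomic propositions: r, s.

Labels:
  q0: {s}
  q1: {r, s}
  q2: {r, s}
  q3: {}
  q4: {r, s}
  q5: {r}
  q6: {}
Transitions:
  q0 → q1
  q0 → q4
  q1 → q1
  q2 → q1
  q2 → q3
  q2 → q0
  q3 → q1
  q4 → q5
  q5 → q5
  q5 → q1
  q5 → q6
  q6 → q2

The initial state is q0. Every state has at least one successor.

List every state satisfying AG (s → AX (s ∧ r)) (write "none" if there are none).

States satisfying s → AX (s ∧ r): {q0, q1, q3, q5, q6}.
States satisfying AG (s → AX (s ∧ r)): {q1, q3}.

{q1, q3}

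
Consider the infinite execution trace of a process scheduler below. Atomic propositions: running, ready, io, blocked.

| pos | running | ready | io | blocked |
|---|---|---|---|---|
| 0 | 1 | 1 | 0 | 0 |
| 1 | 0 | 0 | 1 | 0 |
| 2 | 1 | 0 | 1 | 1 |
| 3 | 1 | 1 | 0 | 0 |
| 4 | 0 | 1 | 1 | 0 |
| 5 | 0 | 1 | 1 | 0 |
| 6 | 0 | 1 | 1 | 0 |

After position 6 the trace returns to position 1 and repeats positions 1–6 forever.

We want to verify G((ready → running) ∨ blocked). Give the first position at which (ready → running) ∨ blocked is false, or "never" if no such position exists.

4

Check (ready → running) ∨ blocked at each position in order: 0 ✓, 1 ✓, 2 ✓, 3 ✓.
At position 4 the labels are {io, ready}, so (ready → running) ∨ blocked is false there. This is the first violation.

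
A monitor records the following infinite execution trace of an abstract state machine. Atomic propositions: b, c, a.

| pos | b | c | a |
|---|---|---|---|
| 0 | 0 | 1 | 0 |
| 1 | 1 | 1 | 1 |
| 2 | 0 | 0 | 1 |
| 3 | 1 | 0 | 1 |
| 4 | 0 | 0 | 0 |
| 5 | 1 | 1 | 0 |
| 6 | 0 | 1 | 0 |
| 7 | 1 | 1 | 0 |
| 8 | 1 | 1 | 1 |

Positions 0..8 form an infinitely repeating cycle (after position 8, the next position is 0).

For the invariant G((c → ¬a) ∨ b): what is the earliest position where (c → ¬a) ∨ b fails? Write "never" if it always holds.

(c → ¬a) ∨ b holds at every position 0..8, and those are all the positions the trace ever visits, so the invariant G((c → ¬a) ∨ b) is never violated.

never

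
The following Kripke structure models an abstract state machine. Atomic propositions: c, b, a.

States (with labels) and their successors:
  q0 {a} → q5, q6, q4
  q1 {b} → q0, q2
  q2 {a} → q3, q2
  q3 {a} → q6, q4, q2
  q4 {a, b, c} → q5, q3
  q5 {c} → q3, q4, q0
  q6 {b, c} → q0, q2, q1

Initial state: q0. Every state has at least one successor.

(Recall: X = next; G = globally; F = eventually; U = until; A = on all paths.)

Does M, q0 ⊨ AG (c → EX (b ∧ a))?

No

States satisfying c → EX (b ∧ a): {q0, q1, q2, q3, q5}.
States satisfying AG (c → EX (b ∧ a)): ∅.
q4 is reachable from q0 and violates c → EX (b ∧ a), so AG fails at q0.
q0 ∉ Sat(AG (c → EX (b ∧ a))).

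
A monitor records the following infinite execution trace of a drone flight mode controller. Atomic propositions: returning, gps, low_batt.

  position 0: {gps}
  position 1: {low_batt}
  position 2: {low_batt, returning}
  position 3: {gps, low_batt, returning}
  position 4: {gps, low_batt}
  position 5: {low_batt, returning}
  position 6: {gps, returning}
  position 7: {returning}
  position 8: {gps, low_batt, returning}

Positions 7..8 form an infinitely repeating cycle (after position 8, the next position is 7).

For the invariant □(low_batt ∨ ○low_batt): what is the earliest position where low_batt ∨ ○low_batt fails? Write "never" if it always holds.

6

Check low_batt ∨ ○low_batt at each position in order: 0 ✓, 1 ✓, 2 ✓, 3 ✓, 4 ✓, 5 ✓.
At position 6 the labels are {gps, returning} and the next position 7 has {returning}, so low_batt ∨ ○low_batt is false there. This is the first violation.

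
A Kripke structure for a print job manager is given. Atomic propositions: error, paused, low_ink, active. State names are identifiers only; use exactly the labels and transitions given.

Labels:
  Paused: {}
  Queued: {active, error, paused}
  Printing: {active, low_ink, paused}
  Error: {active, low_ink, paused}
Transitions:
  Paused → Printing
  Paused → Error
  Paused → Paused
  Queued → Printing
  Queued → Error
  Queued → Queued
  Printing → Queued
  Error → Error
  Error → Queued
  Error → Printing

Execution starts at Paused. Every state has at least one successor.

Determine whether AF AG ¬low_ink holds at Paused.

No

States satisfying AG ¬low_ink: ∅.
States satisfying AF AG ¬low_ink: ∅.
There is a path from Paused along which AG ¬low_ink never holds.
Paused ∉ Sat(AF AG ¬low_ink).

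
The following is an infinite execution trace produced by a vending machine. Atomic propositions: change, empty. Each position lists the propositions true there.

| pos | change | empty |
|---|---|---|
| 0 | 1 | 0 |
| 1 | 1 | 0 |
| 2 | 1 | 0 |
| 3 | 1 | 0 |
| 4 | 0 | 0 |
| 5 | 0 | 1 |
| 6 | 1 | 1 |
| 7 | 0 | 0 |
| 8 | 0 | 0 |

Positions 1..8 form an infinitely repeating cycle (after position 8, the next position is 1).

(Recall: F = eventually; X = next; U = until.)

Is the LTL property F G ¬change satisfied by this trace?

Violated

G ¬change is false at every position 0..8, so it never becomes true and F G ¬change fails.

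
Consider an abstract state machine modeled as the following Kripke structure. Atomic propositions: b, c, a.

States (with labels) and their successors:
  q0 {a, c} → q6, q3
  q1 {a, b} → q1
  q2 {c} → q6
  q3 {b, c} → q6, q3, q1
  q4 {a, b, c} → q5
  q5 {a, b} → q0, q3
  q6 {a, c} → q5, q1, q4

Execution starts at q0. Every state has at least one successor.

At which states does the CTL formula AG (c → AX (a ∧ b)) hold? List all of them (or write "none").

States satisfying c → AX (a ∧ b): {q1, q4, q5, q6}.
States satisfying AG (c → AX (a ∧ b)): {q1}.

{q1}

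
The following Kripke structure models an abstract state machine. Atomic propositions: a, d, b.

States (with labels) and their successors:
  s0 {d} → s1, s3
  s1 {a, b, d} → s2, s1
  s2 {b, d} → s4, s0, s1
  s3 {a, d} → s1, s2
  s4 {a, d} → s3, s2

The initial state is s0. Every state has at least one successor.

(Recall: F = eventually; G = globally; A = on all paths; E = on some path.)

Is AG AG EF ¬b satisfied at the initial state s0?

States satisfying AG EF ¬b: {s0, s1, s2, s3, s4}.
States satisfying AG AG EF ¬b: {s0, s1, s2, s3, s4}.
Every state reachable from s0 satisfies AG EF ¬b.
s0 ∈ Sat(AG AG EF ¬b).

Yes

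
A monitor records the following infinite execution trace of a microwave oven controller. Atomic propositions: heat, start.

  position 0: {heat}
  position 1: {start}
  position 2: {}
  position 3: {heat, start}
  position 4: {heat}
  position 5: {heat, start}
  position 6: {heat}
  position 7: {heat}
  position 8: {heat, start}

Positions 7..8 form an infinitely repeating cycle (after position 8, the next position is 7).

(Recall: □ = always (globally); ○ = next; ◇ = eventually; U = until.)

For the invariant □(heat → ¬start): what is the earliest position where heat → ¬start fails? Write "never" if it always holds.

3

Check heat → ¬start at each position in order: 0 ✓, 1 ✓, 2 ✓.
At position 3 the labels are {heat, start}, so heat → ¬start is false there. This is the first violation.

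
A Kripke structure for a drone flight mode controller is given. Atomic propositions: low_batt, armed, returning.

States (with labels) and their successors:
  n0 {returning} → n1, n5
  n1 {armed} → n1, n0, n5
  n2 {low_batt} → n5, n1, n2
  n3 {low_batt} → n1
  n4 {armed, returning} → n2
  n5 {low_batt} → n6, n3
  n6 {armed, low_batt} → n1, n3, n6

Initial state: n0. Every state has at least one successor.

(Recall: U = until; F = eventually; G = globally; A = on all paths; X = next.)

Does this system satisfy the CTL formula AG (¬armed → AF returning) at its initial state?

Violated

States satisfying ¬armed → AF returning: {n0, n1, n4, n6}.
States satisfying AG (¬armed → AF returning): ∅.
n3 is reachable from n0 and violates ¬armed → AF returning, so AG fails at n0.
n0 ∉ Sat(AG (¬armed → AF returning)).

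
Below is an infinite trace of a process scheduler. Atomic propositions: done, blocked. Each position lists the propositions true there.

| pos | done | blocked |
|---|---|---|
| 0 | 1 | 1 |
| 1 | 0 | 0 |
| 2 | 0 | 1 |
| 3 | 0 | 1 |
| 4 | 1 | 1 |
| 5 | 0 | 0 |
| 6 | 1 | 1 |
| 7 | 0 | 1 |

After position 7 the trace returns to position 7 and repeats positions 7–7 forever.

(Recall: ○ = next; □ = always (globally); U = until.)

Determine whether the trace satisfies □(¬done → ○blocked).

Yes

¬done → ○blocked holds at every position 0..7, and those are all positions ever visited, so □(¬done → ○blocked) holds.
Positions where ¬done holds: 1, 2, 3, 5, 7.
Check ○blocked at each: 1→ok, 2→ok, 3→ok, 5→ok, 7→ok.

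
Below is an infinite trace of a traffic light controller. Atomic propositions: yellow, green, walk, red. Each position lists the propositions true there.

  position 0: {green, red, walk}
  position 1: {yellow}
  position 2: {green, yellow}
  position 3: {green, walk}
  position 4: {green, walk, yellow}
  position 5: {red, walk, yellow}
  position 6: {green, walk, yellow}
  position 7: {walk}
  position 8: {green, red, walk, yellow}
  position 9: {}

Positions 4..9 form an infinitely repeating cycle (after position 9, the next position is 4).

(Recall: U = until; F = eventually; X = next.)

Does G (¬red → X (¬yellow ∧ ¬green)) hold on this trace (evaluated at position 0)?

No

¬red → X (¬yellow ∧ ¬green) must hold at every position from 0 onward. It fails at position 1, so G (¬red → X (¬yellow ∧ ¬green)) is false.
Positions where ¬red holds: 1, 2, 3, 4, 6, 7, 9.
Check X (¬yellow ∧ ¬green) at each: 1→fails, 2→fails, 3→fails, 4→fails, 6→ok, 7→fails, 9→fails.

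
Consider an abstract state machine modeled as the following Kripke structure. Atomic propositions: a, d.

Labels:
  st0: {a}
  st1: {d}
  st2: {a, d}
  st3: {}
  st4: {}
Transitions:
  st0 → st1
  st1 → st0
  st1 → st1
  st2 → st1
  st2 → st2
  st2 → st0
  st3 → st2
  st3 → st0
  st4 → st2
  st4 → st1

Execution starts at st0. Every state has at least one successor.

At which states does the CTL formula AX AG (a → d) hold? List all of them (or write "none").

States satisfying AG (a → d): ∅.
States satisfying AX AG (a → d): ∅.

none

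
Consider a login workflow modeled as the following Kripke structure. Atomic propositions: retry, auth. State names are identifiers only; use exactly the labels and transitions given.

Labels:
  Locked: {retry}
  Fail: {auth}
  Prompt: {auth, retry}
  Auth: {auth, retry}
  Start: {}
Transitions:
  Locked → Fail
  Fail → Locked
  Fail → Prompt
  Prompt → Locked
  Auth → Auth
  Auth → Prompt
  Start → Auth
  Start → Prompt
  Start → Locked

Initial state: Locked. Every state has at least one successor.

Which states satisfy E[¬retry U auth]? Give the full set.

{Fail, Prompt, Auth, Start}

States satisfying ¬retry: {Fail, Start}.
States satisfying auth: {Fail, Prompt, Auth}.
States satisfying E[¬retry U auth]: {Fail, Prompt, Auth, Start}.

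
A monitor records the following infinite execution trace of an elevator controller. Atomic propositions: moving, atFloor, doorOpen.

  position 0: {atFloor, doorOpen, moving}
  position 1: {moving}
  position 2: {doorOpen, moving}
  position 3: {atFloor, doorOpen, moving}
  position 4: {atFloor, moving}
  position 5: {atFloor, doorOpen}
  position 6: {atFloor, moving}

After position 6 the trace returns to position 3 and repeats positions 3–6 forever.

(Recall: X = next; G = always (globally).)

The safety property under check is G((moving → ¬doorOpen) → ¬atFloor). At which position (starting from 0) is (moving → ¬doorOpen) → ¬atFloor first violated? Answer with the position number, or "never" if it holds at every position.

Check (moving → ¬doorOpen) → ¬atFloor at each position in order: 0 ✓, 1 ✓, 2 ✓, 3 ✓.
At position 4 the labels are {atFloor, moving}, so (moving → ¬doorOpen) → ¬atFloor is false there. This is the first violation.

4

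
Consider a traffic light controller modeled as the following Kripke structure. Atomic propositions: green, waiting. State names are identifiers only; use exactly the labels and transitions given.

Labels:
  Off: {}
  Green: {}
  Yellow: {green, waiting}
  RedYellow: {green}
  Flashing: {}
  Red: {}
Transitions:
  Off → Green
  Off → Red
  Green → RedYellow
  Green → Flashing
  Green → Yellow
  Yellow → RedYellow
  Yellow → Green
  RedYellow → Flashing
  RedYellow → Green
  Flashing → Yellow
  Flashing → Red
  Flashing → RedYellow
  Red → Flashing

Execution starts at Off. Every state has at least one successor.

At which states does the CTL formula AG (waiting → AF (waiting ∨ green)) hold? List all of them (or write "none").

{Off, Green, Yellow, RedYellow, Flashing, Red}

States satisfying waiting → AF (waiting ∨ green): {Off, Green, Yellow, RedYellow, Flashing, Red}.
States satisfying AG (waiting → AF (waiting ∨ green)): {Off, Green, Yellow, RedYellow, Flashing, Red}.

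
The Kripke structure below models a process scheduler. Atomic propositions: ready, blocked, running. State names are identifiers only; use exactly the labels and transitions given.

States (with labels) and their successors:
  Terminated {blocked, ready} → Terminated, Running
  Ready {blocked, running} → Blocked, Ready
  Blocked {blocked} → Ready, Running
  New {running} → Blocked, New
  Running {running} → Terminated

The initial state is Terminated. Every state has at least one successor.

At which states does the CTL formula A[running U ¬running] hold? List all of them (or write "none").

States satisfying running: {Ready, New, Running}.
States satisfying ¬running: {Terminated, Blocked}.
States satisfying A[running U ¬running]: {Terminated, Blocked, Running}.

{Terminated, Blocked, Running}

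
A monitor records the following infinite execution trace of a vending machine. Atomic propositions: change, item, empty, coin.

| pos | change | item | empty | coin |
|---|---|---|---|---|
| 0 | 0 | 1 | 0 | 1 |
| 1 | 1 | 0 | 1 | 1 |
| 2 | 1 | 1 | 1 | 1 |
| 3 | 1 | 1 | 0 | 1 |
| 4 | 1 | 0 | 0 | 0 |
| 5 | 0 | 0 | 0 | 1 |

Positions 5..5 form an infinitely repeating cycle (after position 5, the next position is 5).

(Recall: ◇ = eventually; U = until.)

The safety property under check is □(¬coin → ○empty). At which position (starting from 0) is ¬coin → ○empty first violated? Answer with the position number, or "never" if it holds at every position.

Check ¬coin → ○empty at each position in order: 0 ✓, 1 ✓, 2 ✓, 3 ✓.
At position 4 the labels are {change} and the next position 5 has {coin}, so ¬coin → ○empty is false there. This is the first violation.

4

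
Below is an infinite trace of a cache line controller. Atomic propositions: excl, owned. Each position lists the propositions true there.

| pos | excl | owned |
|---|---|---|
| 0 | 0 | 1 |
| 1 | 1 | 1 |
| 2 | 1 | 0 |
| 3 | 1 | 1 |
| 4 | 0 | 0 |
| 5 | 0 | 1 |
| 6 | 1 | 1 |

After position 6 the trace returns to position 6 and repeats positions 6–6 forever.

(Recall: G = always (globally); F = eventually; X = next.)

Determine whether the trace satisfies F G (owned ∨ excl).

Yes

G (owned ∨ excl) holds at position 5, which is reachable from 0, so F G (owned ∨ excl) holds.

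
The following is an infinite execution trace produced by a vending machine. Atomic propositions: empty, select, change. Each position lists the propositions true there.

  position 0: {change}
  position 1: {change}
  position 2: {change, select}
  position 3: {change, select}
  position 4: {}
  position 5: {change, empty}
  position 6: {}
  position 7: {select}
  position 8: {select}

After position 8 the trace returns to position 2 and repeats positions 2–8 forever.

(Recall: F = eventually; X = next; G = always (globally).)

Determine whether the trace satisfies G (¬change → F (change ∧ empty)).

¬change → F (change ∧ empty) holds at every position 0..8, and those are all positions ever visited, so G (¬change → F (change ∧ empty)) holds.
Positions where ¬change holds: 4, 6, 7, 8.
Check F (change ∧ empty) at each: 4→ok, 6→ok, 7→ok, 8→ok.

Yes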